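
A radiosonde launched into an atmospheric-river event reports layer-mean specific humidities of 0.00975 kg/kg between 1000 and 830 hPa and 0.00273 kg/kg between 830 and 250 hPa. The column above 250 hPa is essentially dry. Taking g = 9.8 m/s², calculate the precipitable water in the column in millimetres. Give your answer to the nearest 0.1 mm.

Precipitable water is the column-integrated vapour mass per unit area: PW = (1/g) Σ q̄ Δp, with q in kg/kg and Δp in Pa (1 kg/m² of water = 1 mm).
Layer 1000–830 hPa: Δp = 170 hPa = 17000 Pa, q̄ = 0.00975 kg/kg → 0.00975 × 17000 / 9.8 = 16.91 mm
Layer 830–250 hPa: Δp = 580 hPa = 58000 Pa, q̄ = 0.00273 kg/kg → 0.00273 × 58000 / 9.8 = 16.16 mm
PW = 16.91 + 16.16 = 33.07 ≈ 33.1 mm.

PW ≈ 33.1 mm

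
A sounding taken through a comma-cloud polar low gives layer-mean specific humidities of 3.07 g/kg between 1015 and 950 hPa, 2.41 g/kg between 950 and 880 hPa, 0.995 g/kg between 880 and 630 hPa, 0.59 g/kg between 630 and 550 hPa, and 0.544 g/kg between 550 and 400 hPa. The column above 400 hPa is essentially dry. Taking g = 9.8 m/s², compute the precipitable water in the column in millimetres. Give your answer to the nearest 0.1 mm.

PW ≈ 7.6 mm

Precipitable water is the column-integrated vapour mass per unit area: PW = (1/g) Σ q̄ Δp, with q in kg/kg and Δp in Pa (1 kg/m² of water = 1 mm).
Layer 1015–950 hPa: Δp = 65 hPa = 6500 Pa, q̄ = 0.00307 kg/kg → 0.00307 × 6500 / 9.8 = 2.04 mm
Layer 950–880 hPa: Δp = 70 hPa = 7000 Pa, q̄ = 0.00241 kg/kg → 0.00241 × 7000 / 9.8 = 1.72 mm
Layer 880–630 hPa: Δp = 250 hPa = 25000 Pa, q̄ = 0.000995 kg/kg → 0.000995 × 25000 / 9.8 = 2.54 mm
Layer 630–550 hPa: Δp = 80 hPa = 8000 Pa, q̄ = 0.00059 kg/kg → 0.00059 × 8000 / 9.8 = 0.48 mm
Layer 550–400 hPa: Δp = 150 hPa = 15000 Pa, q̄ = 0.000544 kg/kg → 0.000544 × 15000 / 9.8 = 0.83 mm
PW = 2.04 + 1.72 + 2.54 + 0.48 + 0.83 = 7.61 ≈ 7.6 mm.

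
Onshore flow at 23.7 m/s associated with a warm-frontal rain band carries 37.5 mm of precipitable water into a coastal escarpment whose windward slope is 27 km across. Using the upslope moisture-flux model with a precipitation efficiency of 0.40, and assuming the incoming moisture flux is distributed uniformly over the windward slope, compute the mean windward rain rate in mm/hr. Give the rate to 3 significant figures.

Incoming column moisture flux per unit ridge length: F = V × PW = 23.7 × 37.5 = 888.75 mm·m/s.
Spread over the 27 km slope with efficiency ε = 0.40: R = ε·F/W = 0.40 × 888.75 / 27000 m = 1.317e-02 mm/s.
R = 1.317e-02 × 3600 = 47.4 mm/hr.

R ≈ 47.4 mm/hr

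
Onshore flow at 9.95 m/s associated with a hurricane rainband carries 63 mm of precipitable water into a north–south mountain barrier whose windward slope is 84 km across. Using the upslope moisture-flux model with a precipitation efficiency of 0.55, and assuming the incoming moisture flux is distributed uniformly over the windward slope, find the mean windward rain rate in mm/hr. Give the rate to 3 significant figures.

R ≈ 14.8 mm/hr

Incoming column moisture flux per unit ridge length: F = V × PW = 9.95 × 63 = 626.85 mm·m/s.
Spread over the 84 km slope with efficiency ε = 0.55: R = ε·F/W = 0.55 × 626.85 / 84000 m = 4.104e-03 mm/s.
R = 4.104e-03 × 3600 = 14.8 mm/hr.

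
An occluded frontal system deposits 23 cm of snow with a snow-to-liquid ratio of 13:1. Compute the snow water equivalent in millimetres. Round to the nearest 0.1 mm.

SWE ≈ 17.7 mm

SWE = snow depth / ratio = 23 cm / 13 = 1.769 cm = 17.7 mm.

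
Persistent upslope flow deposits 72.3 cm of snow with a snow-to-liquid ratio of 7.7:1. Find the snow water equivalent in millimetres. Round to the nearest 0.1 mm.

SWE = snow depth / ratio = 72.3 cm / 7.7 = 9.390 cm = 93.9 mm.

SWE ≈ 93.9 mm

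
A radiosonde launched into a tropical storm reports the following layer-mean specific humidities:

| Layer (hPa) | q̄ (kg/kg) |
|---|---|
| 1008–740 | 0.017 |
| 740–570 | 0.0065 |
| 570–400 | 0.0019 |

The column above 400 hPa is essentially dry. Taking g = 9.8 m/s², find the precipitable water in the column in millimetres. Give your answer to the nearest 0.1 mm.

PW ≈ 61.1 mm

Precipitable water is the column-integrated vapour mass per unit area: PW = (1/g) Σ q̄ Δp, with q in kg/kg and Δp in Pa (1 kg/m² of water = 1 mm).
Layer 1008–740 hPa: Δp = 268 hPa = 26800 Pa, q̄ = 0.017 kg/kg → 0.017 × 26800 / 9.8 = 46.49 mm
Layer 740–570 hPa: Δp = 170 hPa = 17000 Pa, q̄ = 0.0065 kg/kg → 0.0065 × 17000 / 9.8 = 11.28 mm
Layer 570–400 hPa: Δp = 170 hPa = 17000 Pa, q̄ = 0.0019 kg/kg → 0.0019 × 17000 / 9.8 = 3.30 mm
PW = 46.49 + 11.28 + 3.30 = 61.07 ≈ 61.1 mm.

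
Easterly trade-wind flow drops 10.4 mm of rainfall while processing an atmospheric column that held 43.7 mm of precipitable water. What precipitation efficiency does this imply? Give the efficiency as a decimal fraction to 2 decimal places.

ε ≈ 0.24

ε = rainfall / PW = 10.4 / 43.7 = 0.24.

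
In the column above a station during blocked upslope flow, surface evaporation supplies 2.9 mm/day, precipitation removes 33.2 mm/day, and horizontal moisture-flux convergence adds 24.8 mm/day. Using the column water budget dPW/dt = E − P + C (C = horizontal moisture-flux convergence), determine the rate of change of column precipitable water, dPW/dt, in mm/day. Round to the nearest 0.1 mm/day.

dPW/dt ≈ -5.5 mm/day

dPW/dt = E − P + C = 2.9 − 33.2 + (24.8) = -5.5 mm/day.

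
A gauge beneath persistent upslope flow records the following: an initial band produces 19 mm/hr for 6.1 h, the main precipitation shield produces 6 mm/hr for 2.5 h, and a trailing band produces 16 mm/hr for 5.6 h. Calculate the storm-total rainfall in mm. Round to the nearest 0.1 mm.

Total = Σ Rᵢ Δtᵢ = 19 × 6.1 + 6 × 2.5 + 16 × 5.6
      = 115.9 + 15 + 89.6 = 220.5 mm.

total ≈ 220.5 mm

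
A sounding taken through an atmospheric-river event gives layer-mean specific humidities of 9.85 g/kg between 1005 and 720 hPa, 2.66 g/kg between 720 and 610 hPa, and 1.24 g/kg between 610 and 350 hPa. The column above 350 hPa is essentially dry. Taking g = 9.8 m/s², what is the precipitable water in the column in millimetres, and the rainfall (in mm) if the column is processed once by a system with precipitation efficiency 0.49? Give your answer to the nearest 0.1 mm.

Precipitable water is the column-integrated vapour mass per unit area: PW = (1/g) Σ q̄ Δp, with q in kg/kg and Δp in Pa (1 kg/m² of water = 1 mm).
Layer 1005–720 hPa: Δp = 285 hPa = 28500 Pa, q̄ = 0.00985 kg/kg → 0.00985 × 28500 / 9.8 = 28.65 mm
Layer 720–610 hPa: Δp = 110 hPa = 11000 Pa, q̄ = 0.00266 kg/kg → 0.00266 × 11000 / 9.8 = 2.99 mm
Layer 610–350 hPa: Δp = 260 hPa = 26000 Pa, q̄ = 0.00124 kg/kg → 0.00124 × 26000 / 9.8 = 3.29 mm
PW = 28.65 + 2.99 + 3.29 = 34.93 ≈ 34.9 mm.
Rainfall = ε × PW = 0.49 × 34.9 = 17.1 mm.

PW ≈ 34.9 mm; rainfall ≈ 17.1 mm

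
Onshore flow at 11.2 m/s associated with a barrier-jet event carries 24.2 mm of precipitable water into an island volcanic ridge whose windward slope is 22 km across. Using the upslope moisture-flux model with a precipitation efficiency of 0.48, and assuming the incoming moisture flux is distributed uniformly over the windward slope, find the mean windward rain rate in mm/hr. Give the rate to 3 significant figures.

Incoming column moisture flux per unit ridge length: F = V × PW = 11.2 × 24.2 = 271.04 mm·m/s.
Spread over the 22 km slope with efficiency ε = 0.48: R = ε·F/W = 0.48 × 271.04 / 22000 m = 5.914e-03 mm/s.
R = 5.914e-03 × 3600 = 21.3 mm/hr.

R ≈ 21.3 mm/hr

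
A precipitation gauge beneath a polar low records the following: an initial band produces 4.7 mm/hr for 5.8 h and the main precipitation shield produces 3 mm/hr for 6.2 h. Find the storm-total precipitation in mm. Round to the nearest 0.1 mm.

Total = Σ Rᵢ Δtᵢ = 4.7 × 5.8 + 3 × 6.2
      = 27.26 + 18.6 = 45.9 mm.

total ≈ 45.9 mm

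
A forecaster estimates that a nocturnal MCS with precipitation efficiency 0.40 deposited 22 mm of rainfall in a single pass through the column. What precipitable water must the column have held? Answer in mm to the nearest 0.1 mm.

PW = rainfall / ε = 22 / 0.40 = 55.0 mm.

PW ≈ 55.0 mm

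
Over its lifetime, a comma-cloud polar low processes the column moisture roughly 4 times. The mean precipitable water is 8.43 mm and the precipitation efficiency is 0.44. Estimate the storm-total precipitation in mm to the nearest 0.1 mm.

Each cycle deposits ε × PW = 0.44 × 8.43 = 3.7092 mm.
Over 4 cycles: 4 × 3.7092 = 14.8 mm.

precipitation ≈ 14.8 mm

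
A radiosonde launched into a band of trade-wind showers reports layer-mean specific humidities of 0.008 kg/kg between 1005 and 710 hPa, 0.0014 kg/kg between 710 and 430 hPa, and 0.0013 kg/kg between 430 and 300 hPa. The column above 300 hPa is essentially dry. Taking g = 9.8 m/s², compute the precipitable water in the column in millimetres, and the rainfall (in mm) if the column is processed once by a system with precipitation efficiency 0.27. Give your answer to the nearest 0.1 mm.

PW ≈ 29.8 mm; rainfall ≈ 8.0 mm

Precipitable water is the column-integrated vapour mass per unit area: PW = (1/g) Σ q̄ Δp, with q in kg/kg and Δp in Pa (1 kg/m² of water = 1 mm).
Layer 1005–710 hPa: Δp = 295 hPa = 29500 Pa, q̄ = 0.008 kg/kg → 0.008 × 29500 / 9.8 = 24.08 mm
Layer 710–430 hPa: Δp = 280 hPa = 28000 Pa, q̄ = 0.0014 kg/kg → 0.0014 × 28000 / 9.8 = 4.00 mm
Layer 430–300 hPa: Δp = 130 hPa = 13000 Pa, q̄ = 0.0013 kg/kg → 0.0013 × 13000 / 9.8 = 1.72 mm
PW = 24.08 + 4.00 + 1.72 = 29.80 ≈ 29.8 mm.
Rainfall = ε × PW = 0.27 × 29.8 = 8.0 mm.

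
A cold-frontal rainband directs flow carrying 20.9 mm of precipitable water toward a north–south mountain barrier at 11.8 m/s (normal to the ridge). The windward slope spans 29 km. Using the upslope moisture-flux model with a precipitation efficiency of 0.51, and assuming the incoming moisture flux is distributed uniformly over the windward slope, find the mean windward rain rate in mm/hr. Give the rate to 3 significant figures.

R ≈ 15.6 mm/hr

Incoming column moisture flux per unit ridge length: F = V × PW = 11.8 × 20.9 = 246.62 mm·m/s.
Spread over the 29 km slope with efficiency ε = 0.51: R = ε·F/W = 0.51 × 246.62 / 29000 m = 4.337e-03 mm/s.
R = 4.337e-03 × 3600 = 15.6 mm/hr.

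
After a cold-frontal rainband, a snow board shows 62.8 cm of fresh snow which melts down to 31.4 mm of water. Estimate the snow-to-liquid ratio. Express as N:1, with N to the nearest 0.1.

Ratio = snow depth / SWE = 628 mm / 31.4 mm = 20.0, i.e. 20.0:1.

ratio ≈ 20.0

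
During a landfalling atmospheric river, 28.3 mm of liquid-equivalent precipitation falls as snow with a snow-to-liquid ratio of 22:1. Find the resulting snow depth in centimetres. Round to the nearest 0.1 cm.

snow depth ≈ 62.3 cm

Snow depth = liquid × ratio = 28.3 mm × 22 = 622.6 mm = 62.3 cm.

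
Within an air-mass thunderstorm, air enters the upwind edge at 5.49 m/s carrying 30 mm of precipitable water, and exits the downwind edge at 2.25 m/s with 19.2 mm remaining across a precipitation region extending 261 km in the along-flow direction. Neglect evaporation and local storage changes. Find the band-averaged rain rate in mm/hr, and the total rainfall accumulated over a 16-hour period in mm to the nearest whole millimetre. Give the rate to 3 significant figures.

R ≈ 1.68 mm/hr; total ≈ 27 mm

Column moisture flux per unit crosswind length is F = V × PW.
Inflow: F_in = 5.49 × 30 = 164.7 mm·m/s
Outflow: F_out = 2.25 × 19.2 = 43.2 mm·m/s
Steady-state rate R = (F_in − F_out)/L = (164.7 − 43.2) / 261000 m = 4.655e-04 mm/s.
R = 4.655e-04 × 3600 = 1.68 mm/hr.
Over 16 h: total = 1.68 × 16 = 26.88 ≈ 27 mm.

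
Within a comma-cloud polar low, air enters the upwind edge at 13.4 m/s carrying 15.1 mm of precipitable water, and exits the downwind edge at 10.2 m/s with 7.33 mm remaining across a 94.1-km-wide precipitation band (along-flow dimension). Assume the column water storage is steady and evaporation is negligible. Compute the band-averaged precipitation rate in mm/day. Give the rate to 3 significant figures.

Column moisture flux per unit crosswind length is F = V × PW.
Inflow: F_in = 13.4 × 15.1 = 202.34 mm·m/s
Outflow: F_out = 10.2 × 7.33 = 74.766 mm·m/s
Steady-state rate R = (F_in − F_out)/L = (202.34 − 74.766) / 94100 m = 1.356e-03 mm/s.
R = 1.356e-03 × 3600 × 24 = 117 mm/day.

R ≈ 117 mm/day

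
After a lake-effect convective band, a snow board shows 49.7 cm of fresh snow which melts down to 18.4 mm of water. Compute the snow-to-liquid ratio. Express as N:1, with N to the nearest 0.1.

ratio ≈ 27.0

Ratio = snow depth / SWE = 497 mm / 18.4 mm = 27.0, i.e. 27.0:1.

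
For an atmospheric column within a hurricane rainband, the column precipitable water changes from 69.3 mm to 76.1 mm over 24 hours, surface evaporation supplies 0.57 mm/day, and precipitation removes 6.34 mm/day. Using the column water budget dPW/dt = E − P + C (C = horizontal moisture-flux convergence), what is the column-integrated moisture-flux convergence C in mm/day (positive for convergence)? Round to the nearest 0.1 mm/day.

C ≈ 12.6 mm/day

dPW/dt = (76.1 − 69.3) mm / (24/24 day) = +6.800 mm/day.
C = dPW/dt − E + P = (+6.800) − 0.57 + 6.34 = 12.6 mm/day.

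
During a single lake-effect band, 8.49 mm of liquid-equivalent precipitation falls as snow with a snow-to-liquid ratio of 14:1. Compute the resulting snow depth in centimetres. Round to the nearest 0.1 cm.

snow depth ≈ 11.9 cm

Snow depth = liquid × ratio = 8.49 mm × 14 = 118.86 mm = 11.9 cm.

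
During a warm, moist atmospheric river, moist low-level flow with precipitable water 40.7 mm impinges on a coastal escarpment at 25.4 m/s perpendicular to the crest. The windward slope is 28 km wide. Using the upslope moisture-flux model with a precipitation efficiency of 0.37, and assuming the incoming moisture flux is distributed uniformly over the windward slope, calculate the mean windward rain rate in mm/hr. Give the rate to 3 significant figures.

Incoming column moisture flux per unit ridge length: F = V × PW = 25.4 × 40.7 = 1033.78 mm·m/s.
Spread over the 28 km slope with efficiency ε = 0.37: R = ε·F/W = 0.37 × 1033.78 / 28000 m = 1.366e-02 mm/s.
R = 1.366e-02 × 3600 = 49.2 mm/hr.

R ≈ 49.2 mm/hr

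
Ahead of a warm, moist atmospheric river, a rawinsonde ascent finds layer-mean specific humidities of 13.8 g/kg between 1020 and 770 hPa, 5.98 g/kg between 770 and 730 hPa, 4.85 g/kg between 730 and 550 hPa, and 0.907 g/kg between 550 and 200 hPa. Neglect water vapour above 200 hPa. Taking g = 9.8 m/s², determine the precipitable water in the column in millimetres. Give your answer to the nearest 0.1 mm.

PW ≈ 49.8 mm

Precipitable water is the column-integrated vapour mass per unit area: PW = (1/g) Σ q̄ Δp, with q in kg/kg and Δp in Pa (1 kg/m² of water = 1 mm).
Layer 1020–770 hPa: Δp = 250 hPa = 25000 Pa, q̄ = 0.0138 kg/kg → 0.0138 × 25000 / 9.8 = 35.20 mm
Layer 770–730 hPa: Δp = 40 hPa = 4000 Pa, q̄ = 0.00598 kg/kg → 0.00598 × 4000 / 9.8 = 2.44 mm
Layer 730–550 hPa: Δp = 180 hPa = 18000 Pa, q̄ = 0.00485 kg/kg → 0.00485 × 18000 / 9.8 = 8.91 mm
Layer 550–200 hPa: Δp = 350 hPa = 35000 Pa, q̄ = 0.000907 kg/kg → 0.000907 × 35000 / 9.8 = 3.24 mm
PW = 35.20 + 2.44 + 8.91 + 3.24 = 49.79 ≈ 49.8 mm.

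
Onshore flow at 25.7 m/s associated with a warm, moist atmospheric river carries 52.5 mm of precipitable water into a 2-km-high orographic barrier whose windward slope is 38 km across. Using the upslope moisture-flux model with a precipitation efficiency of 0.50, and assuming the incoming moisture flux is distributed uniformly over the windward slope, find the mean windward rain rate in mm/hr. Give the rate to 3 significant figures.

Incoming column moisture flux per unit ridge length: F = V × PW = 25.7 × 52.5 = 1349.25 mm·m/s.
Spread over the 38 km slope with efficiency ε = 0.50: R = ε·F/W = 0.50 × 1349.25 / 38000 m = 1.775e-02 mm/s.
R = 1.775e-02 × 3600 = 63.9 mm/hr.

R ≈ 63.9 mm/hr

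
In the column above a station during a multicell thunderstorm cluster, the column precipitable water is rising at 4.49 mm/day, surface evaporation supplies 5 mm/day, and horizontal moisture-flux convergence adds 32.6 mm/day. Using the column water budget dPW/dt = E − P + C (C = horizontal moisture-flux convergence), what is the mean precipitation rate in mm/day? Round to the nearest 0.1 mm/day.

P ≈ 33.1 mm/day

dPW/dt = +4.49 mm/day.
P = E + C − dPW/dt = 5 + (32.6) − (+4.49) = 33.1 mm/day.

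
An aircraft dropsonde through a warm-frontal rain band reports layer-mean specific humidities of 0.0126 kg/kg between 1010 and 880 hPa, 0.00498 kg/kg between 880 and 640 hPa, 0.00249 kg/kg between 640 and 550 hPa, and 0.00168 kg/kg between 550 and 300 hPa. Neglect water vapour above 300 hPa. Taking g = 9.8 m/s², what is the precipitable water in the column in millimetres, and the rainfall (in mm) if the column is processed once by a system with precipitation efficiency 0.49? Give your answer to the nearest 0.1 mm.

Precipitable water is the column-integrated vapour mass per unit area: PW = (1/g) Σ q̄ Δp, with q in kg/kg and Δp in Pa (1 kg/m² of water = 1 mm).
Layer 1010–880 hPa: Δp = 130 hPa = 13000 Pa, q̄ = 0.0126 kg/kg → 0.0126 × 13000 / 9.8 = 16.71 mm
Layer 880–640 hPa: Δp = 240 hPa = 24000 Pa, q̄ = 0.00498 kg/kg → 0.00498 × 24000 / 9.8 = 12.20 mm
Layer 640–550 hPa: Δp = 90 hPa = 9000 Pa, q̄ = 0.00249 kg/kg → 0.00249 × 9000 / 9.8 = 2.29 mm
Layer 550–300 hPa: Δp = 250 hPa = 25000 Pa, q̄ = 0.00168 kg/kg → 0.00168 × 25000 / 9.8 = 4.29 mm
PW = 16.71 + 12.20 + 2.29 + 4.29 = 35.49 ≈ 35.5 mm.
Rainfall = ε × PW = 0.49 × 35.5 = 17.4 mm.

PW ≈ 35.5 mm; rainfall ≈ 17.4 mm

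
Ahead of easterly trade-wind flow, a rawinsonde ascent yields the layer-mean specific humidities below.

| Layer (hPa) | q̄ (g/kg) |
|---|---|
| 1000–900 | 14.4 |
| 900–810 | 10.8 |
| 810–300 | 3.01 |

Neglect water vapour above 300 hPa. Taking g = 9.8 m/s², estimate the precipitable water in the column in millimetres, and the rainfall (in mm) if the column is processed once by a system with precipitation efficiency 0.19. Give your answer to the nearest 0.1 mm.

Precipitable water is the column-integrated vapour mass per unit area: PW = (1/g) Σ q̄ Δp, with q in kg/kg and Δp in Pa (1 kg/m² of water = 1 mm).
Layer 1000–900 hPa: Δp = 100 hPa = 10000 Pa, q̄ = 0.0144 kg/kg → 0.0144 × 10000 / 9.8 = 14.69 mm
Layer 900–810 hPa: Δp = 90 hPa = 9000 Pa, q̄ = 0.0108 kg/kg → 0.0108 × 9000 / 9.8 = 9.92 mm
Layer 810–300 hPa: Δp = 510 hPa = 51000 Pa, q̄ = 0.00301 kg/kg → 0.00301 × 51000 / 9.8 = 15.66 mm
PW = 14.69 + 9.92 + 15.66 = 40.27 ≈ 40.3 mm.
Rainfall = ε × PW = 0.19 × 40.3 = 7.7 mm.

PW ≈ 40.3 mm; rainfall ≈ 7.7 mm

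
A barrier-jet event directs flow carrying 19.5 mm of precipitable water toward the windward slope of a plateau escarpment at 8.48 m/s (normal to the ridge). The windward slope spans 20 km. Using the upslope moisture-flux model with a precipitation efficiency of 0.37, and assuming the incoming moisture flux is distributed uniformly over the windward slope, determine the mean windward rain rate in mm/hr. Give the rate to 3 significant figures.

Incoming column moisture flux per unit ridge length: F = V × PW = 8.48 × 19.5 = 165.36 mm·m/s.
Spread over the 20 km slope with efficiency ε = 0.37: R = ε·F/W = 0.37 × 165.36 / 20000 m = 3.059e-03 mm/s.
R = 3.059e-03 × 3600 = 11.0 mm/hr.

R ≈ 11.0 mm/hr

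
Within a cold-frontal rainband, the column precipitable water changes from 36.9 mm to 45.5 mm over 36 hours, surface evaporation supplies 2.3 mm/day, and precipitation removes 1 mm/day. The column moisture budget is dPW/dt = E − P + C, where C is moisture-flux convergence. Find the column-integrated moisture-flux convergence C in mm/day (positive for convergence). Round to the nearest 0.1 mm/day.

C ≈ 4.4 mm/day

dPW/dt = (45.5 − 36.9) mm / (36/24 day) = +5.733 mm/day.
C = dPW/dt − E + P = (+5.733) − 2.3 + 1 = 4.4 mm/day.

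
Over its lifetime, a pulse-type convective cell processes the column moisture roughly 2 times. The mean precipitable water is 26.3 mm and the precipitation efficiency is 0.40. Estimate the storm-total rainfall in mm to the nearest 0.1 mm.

rainfall ≈ 21.0 mm

Each cycle deposits ε × PW = 0.40 × 26.3 = 10.52 mm.
Over 2 cycles: 2 × 10.52 = 21.0 mm.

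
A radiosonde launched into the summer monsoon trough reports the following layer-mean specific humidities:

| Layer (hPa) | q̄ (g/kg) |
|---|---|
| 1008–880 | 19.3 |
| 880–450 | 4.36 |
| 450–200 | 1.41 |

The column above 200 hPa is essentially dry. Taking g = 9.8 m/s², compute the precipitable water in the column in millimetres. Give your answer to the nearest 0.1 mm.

Precipitable water is the column-integrated vapour mass per unit area: PW = (1/g) Σ q̄ Δp, with q in kg/kg and Δp in Pa (1 kg/m² of water = 1 mm).
Layer 1008–880 hPa: Δp = 128 hPa = 12800 Pa, q̄ = 0.0193 kg/kg → 0.0193 × 12800 / 9.8 = 25.21 mm
Layer 880–450 hPa: Δp = 430 hPa = 43000 Pa, q̄ = 0.00436 kg/kg → 0.00436 × 43000 / 9.8 = 19.13 mm
Layer 450–200 hPa: Δp = 250 hPa = 25000 Pa, q̄ = 0.00141 kg/kg → 0.00141 × 25000 / 9.8 = 3.60 mm
PW = 25.21 + 19.13 + 3.60 = 47.94 ≈ 47.9 mm.

PW ≈ 47.9 mm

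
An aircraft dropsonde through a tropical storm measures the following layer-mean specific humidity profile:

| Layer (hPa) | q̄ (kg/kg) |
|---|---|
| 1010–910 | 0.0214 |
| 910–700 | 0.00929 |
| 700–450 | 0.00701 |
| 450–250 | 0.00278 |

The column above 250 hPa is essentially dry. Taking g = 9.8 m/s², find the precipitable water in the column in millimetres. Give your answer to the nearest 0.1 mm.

Precipitable water is the column-integrated vapour mass per unit area: PW = (1/g) Σ q̄ Δp, with q in kg/kg and Δp in Pa (1 kg/m² of water = 1 mm).
Layer 1010–910 hPa: Δp = 100 hPa = 10000 Pa, q̄ = 0.0214 kg/kg → 0.0214 × 10000 / 9.8 = 21.84 mm
Layer 910–700 hPa: Δp = 210 hPa = 21000 Pa, q̄ = 0.00929 kg/kg → 0.00929 × 21000 / 9.8 = 19.91 mm
Layer 700–450 hPa: Δp = 250 hPa = 25000 Pa, q̄ = 0.00701 kg/kg → 0.00701 × 25000 / 9.8 = 17.88 mm
Layer 450–250 hPa: Δp = 200 hPa = 20000 Pa, q̄ = 0.00278 kg/kg → 0.00278 × 20000 / 9.8 = 5.67 mm
PW = 21.84 + 19.91 + 17.88 + 5.67 = 65.30 ≈ 65.3 mm.

PW ≈ 65.3 mm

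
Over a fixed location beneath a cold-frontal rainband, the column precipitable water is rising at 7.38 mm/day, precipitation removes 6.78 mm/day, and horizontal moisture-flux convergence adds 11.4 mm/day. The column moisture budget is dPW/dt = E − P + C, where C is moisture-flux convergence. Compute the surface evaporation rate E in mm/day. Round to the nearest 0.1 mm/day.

dPW/dt = +7.38 mm/day.
E = dPW/dt + P − C = (+7.38) + 6.78 − (11.4) = 2.8 mm/day.

E ≈ 2.8 mm/day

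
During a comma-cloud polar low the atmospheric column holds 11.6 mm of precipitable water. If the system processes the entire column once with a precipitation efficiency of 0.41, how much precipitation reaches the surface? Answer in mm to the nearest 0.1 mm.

Precipitation = ε × PW = 0.41 × 11.6 = 4.8 mm.

precipitation ≈ 4.8 mm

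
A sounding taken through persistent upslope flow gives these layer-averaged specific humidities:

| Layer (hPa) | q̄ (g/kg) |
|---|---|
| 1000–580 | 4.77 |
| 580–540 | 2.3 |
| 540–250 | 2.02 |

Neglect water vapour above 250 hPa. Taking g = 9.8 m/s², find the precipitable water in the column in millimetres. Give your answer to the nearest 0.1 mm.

PW ≈ 27.4 mm

Precipitable water is the column-integrated vapour mass per unit area: PW = (1/g) Σ q̄ Δp, with q in kg/kg and Δp in Pa (1 kg/m² of water = 1 mm).
Layer 1000–580 hPa: Δp = 420 hPa = 42000 Pa, q̄ = 0.00477 kg/kg → 0.00477 × 42000 / 9.8 = 20.44 mm
Layer 580–540 hPa: Δp = 40 hPa = 4000 Pa, q̄ = 0.0023 kg/kg → 0.0023 × 4000 / 9.8 = 0.94 mm
Layer 540–250 hPa: Δp = 290 hPa = 29000 Pa, q̄ = 0.00202 kg/kg → 0.00202 × 29000 / 9.8 = 5.98 mm
PW = 20.44 + 0.94 + 5.98 = 27.36 ≈ 27.4 mm.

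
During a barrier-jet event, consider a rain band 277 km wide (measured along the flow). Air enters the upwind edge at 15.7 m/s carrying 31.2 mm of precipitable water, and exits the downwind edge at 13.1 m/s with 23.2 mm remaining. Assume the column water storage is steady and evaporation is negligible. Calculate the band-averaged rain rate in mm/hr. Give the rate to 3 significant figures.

R ≈ 2.42 mm/hr

Column moisture flux per unit crosswind length is F = V × PW.
Inflow: F_in = 15.7 × 31.2 = 489.84 mm·m/s
Outflow: F_out = 13.1 × 23.2 = 303.92 mm·m/s
Steady-state rate R = (F_in − F_out)/L = (489.84 − 303.92) / 277000 m = 6.712e-04 mm/s.
R = 6.712e-04 × 3600 = 2.42 mm/hr.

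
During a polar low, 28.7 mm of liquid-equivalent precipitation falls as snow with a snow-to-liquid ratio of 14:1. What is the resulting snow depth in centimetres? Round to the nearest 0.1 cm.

snow depth ≈ 40.2 cm

Snow depth = liquid × ratio = 28.7 mm × 14 = 401.8 mm = 40.2 cm.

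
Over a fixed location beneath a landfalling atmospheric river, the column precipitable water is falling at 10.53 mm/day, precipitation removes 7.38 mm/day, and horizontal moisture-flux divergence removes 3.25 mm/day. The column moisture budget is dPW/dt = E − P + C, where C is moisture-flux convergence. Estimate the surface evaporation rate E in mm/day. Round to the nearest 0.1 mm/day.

E ≈ 0.1 mm/day

dPW/dt = -10.53 mm/day.
E = dPW/dt + P − C = (-10.53) + 7.38 − (-3.25) = 0.1 mm/day.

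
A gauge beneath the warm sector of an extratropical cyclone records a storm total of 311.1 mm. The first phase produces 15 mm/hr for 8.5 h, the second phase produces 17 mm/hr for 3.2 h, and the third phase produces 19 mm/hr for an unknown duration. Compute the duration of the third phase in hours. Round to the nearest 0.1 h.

duration ≈ 6.8 h

Known phases: 15 × 8.5 + 17 × 3.2 = 127.5 + 54.4 = 181.9 mm.
Remaining depth = 311.1 − 181.9 = 129.2 mm.
Duration = 129.2 / 19 = 6.8 h.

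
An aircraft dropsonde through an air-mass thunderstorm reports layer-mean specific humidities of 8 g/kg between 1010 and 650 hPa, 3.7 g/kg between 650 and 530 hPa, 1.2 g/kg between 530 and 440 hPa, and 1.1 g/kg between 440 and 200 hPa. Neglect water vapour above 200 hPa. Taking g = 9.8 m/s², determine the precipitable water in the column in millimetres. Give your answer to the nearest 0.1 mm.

PW ≈ 37.7 mm

Precipitable water is the column-integrated vapour mass per unit area: PW = (1/g) Σ q̄ Δp, with q in kg/kg and Δp in Pa (1 kg/m² of water = 1 mm).
Layer 1010–650 hPa: Δp = 360 hPa = 36000 Pa, q̄ = 0.008 kg/kg → 0.008 × 36000 / 9.8 = 29.39 mm
Layer 650–530 hPa: Δp = 120 hPa = 12000 Pa, q̄ = 0.0037 kg/kg → 0.0037 × 12000 / 9.8 = 4.53 mm
Layer 530–440 hPa: Δp = 90 hPa = 9000 Pa, q̄ = 0.0012 kg/kg → 0.0012 × 9000 / 9.8 = 1.10 mm
Layer 440–200 hPa: Δp = 240 hPa = 24000 Pa, q̄ = 0.0011 kg/kg → 0.0011 × 24000 / 9.8 = 2.69 mm
PW = 29.39 + 4.53 + 1.10 + 2.69 = 37.71 ≈ 37.7 mm.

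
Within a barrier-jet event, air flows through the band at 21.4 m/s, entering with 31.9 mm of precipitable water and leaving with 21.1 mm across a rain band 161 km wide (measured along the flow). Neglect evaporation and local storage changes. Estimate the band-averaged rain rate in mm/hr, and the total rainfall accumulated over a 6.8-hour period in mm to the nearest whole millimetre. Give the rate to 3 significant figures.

Column moisture flux per unit crosswind length is F = V × PW.
Inflow: F_in = 21.4 × 31.9 = 682.66 mm·m/s
Outflow: F_out = 21.4 × 21.1 = 451.54 mm·m/s
Steady-state rate R = (F_in − F_out)/L = (682.66 − 451.54) / 161000 m = 1.436e-03 mm/s.
R = 1.436e-03 × 3600 = 5.17 mm/hr.
Over 6.8 h: total = 5.17 × 6.8 = 35.156 ≈ 35 mm.

R ≈ 5.17 mm/hr; total ≈ 35 mm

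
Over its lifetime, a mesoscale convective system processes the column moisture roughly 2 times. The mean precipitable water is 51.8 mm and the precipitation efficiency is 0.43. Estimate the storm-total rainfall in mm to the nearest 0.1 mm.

Each cycle deposits ε × PW = 0.43 × 51.8 = 22.274 mm.
Over 2 cycles: 2 × 22.274 = 44.5 mm.

rainfall ≈ 44.5 mm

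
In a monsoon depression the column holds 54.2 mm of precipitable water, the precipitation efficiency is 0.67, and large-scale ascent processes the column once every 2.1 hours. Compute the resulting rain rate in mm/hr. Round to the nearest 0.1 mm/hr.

R ≈ 17.3 mm/hr

Each overturning extracts ε × PW = 0.67 × 54.2 = 36.314 mm.
Rate = ε·PW / τ = 36.314 / 2.1 h = 17.3 mm/hr.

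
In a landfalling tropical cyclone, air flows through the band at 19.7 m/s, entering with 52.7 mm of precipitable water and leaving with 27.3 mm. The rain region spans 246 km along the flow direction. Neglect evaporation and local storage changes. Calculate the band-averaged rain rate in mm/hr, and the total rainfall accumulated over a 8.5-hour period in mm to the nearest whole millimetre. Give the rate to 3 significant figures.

R ≈ 7.32 mm/hr; total ≈ 62 mm

Column moisture flux per unit crosswind length is F = V × PW.
Inflow: F_in = 19.7 × 52.7 = 1038.19 mm·m/s
Outflow: F_out = 19.7 × 27.3 = 537.81 mm·m/s
Steady-state rate R = (F_in − F_out)/L = (1038.19 − 537.81) / 246000 m = 2.034e-03 mm/s.
R = 2.034e-03 × 3600 = 7.32 mm/hr.
Over 8.5 h: total = 7.32 × 8.5 = 62.22 ≈ 62 mm.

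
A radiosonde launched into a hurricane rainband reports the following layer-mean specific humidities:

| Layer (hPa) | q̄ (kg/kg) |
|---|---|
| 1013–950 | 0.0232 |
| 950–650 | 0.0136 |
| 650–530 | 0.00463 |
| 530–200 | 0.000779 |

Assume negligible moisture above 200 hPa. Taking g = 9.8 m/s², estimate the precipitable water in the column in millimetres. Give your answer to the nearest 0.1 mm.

Precipitable water is the column-integrated vapour mass per unit area: PW = (1/g) Σ q̄ Δp, with q in kg/kg and Δp in Pa (1 kg/m² of water = 1 mm).
Layer 1013–950 hPa: Δp = 63 hPa = 6300 Pa, q̄ = 0.0232 kg/kg → 0.0232 × 6300 / 9.8 = 14.91 mm
Layer 950–650 hPa: Δp = 300 hPa = 30000 Pa, q̄ = 0.0136 kg/kg → 0.0136 × 30000 / 9.8 = 41.63 mm
Layer 650–530 hPa: Δp = 120 hPa = 12000 Pa, q̄ = 0.00463 kg/kg → 0.00463 × 12000 / 9.8 = 5.67 mm
Layer 530–200 hPa: Δp = 330 hPa = 33000 Pa, q̄ = 0.000779 kg/kg → 0.000779 × 33000 / 9.8 = 2.62 mm
PW = 14.91 + 41.63 + 5.67 + 2.62 = 64.83 ≈ 64.8 mm.

PW ≈ 64.8 mm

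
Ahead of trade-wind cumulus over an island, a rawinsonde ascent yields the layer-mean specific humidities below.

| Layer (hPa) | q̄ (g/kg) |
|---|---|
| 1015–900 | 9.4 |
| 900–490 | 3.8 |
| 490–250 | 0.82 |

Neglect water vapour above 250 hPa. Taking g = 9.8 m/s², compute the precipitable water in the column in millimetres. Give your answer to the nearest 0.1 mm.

Precipitable water is the column-integrated vapour mass per unit area: PW = (1/g) Σ q̄ Δp, with q in kg/kg and Δp in Pa (1 kg/m² of water = 1 mm).
Layer 1015–900 hPa: Δp = 115 hPa = 11500 Pa, q̄ = 0.0094 kg/kg → 0.0094 × 11500 / 9.8 = 11.03 mm
Layer 900–490 hPa: Δp = 410 hPa = 41000 Pa, q̄ = 0.0038 kg/kg → 0.0038 × 41000 / 9.8 = 15.90 mm
Layer 490–250 hPa: Δp = 240 hPa = 24000 Pa, q̄ = 0.00082 kg/kg → 0.00082 × 24000 / 9.8 = 2.01 mm
PW = 11.03 + 15.90 + 2.01 = 28.94 ≈ 28.9 mm.

PW ≈ 28.9 mm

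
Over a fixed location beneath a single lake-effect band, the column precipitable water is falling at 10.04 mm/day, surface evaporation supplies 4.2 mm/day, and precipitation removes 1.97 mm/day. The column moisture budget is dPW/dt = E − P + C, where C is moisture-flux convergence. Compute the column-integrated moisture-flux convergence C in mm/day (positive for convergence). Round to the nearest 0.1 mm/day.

C ≈ -12.3 mm/day

dPW/dt = -10.04 mm/day.
C = dPW/dt − E + P = (-10.04) − 4.2 + 1.97 = -12.3 mm/day.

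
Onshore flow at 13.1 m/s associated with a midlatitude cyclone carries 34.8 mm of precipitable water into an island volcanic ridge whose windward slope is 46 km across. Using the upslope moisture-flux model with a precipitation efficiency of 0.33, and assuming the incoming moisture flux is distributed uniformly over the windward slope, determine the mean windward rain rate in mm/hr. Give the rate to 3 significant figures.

R ≈ 11.8 mm/hr

Incoming column moisture flux per unit ridge length: F = V × PW = 13.1 × 34.8 = 455.88 mm·m/s.
Spread over the 46 km slope with efficiency ε = 0.33: R = ε·F/W = 0.33 × 455.88 / 46000 m = 3.270e-03 mm/s.
R = 3.270e-03 × 3600 = 11.8 mm/hr.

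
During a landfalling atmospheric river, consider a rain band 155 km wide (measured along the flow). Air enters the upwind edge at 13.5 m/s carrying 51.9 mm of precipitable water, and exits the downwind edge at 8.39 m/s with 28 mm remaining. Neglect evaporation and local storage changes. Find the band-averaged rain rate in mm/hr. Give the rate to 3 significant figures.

R ≈ 10.8 mm/hr

Column moisture flux per unit crosswind length is F = V × PW.
Inflow: F_in = 13.5 × 51.9 = 700.65 mm·m/s
Outflow: F_out = 8.39 × 28 = 234.92 mm·m/s
Steady-state rate R = (F_in − F_out)/L = (700.65 − 234.92) / 155000 m = 3.005e-03 mm/s.
R = 3.005e-03 × 3600 = 10.8 mm/hr.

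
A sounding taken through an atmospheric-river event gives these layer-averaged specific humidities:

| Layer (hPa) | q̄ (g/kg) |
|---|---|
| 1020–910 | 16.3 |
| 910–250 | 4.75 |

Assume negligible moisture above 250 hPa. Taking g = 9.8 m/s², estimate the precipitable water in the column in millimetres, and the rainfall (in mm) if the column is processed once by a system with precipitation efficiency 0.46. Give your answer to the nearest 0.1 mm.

PW ≈ 50.3 mm; rainfall ≈ 23.1 mm

Precipitable water is the column-integrated vapour mass per unit area: PW = (1/g) Σ q̄ Δp, with q in kg/kg and Δp in Pa (1 kg/m² of water = 1 mm).
Layer 1020–910 hPa: Δp = 110 hPa = 11000 Pa, q̄ = 0.0163 kg/kg → 0.0163 × 11000 / 9.8 = 18.30 mm
Layer 910–250 hPa: Δp = 660 hPa = 66000 Pa, q̄ = 0.00475 kg/kg → 0.00475 × 66000 / 9.8 = 31.99 mm
PW = 18.30 + 31.99 = 50.29 ≈ 50.3 mm.
Rainfall = ε × PW = 0.46 × 50.3 = 23.1 mm.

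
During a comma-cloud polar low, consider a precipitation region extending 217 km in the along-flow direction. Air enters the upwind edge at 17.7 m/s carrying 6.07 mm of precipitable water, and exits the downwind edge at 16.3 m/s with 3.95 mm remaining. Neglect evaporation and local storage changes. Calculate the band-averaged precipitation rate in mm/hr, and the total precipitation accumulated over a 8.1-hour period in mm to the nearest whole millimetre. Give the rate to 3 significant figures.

R ≈ 0.714 mm/hr; total ≈ 6 mm

Column moisture flux per unit crosswind length is F = V × PW.
Inflow: F_in = 17.7 × 6.07 = 107.439 mm·m/s
Outflow: F_out = 16.3 × 3.95 = 64.385 mm·m/s
Steady-state rate R = (F_in − F_out)/L = (107.439 − 64.385) / 217000 m = 1.984e-04 mm/s.
R = 1.984e-04 × 3600 = 0.714 mm/hr.
Over 8.1 h: total = 0.714 × 8.1 = 5.7834 ≈ 6 mm.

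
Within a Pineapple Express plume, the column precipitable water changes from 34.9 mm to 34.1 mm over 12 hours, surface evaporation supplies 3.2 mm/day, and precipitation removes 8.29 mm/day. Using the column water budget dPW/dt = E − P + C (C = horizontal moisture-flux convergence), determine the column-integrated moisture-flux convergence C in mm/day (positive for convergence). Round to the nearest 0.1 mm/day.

C ≈ 3.5 mm/day

dPW/dt = (34.1 − 34.9) mm / (12/24 day) = -1.600 mm/day.
C = dPW/dt − E + P = (-1.600) − 3.2 + 8.29 = 3.5 mm/day.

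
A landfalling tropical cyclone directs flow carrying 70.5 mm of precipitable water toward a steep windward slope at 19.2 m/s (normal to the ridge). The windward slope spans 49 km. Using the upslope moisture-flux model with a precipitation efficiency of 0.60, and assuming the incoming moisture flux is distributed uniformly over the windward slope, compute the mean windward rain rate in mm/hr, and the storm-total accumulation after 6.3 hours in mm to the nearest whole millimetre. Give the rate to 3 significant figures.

R ≈ 59.7 mm/hr; total ≈ 376 mm

Incoming column moisture flux per unit ridge length: F = V × PW = 19.2 × 70.5 = 1353.6 mm·m/s.
Spread over the 49 km slope with efficiency ε = 0.60: R = ε·F/W = 0.60 × 1353.6 / 49000 m = 1.657e-02 mm/s.
R = 1.657e-02 × 3600 = 59.7 mm/hr.
Over 6.3 h: total = 59.7 × 6.3 = 376.11 ≈ 376 mm.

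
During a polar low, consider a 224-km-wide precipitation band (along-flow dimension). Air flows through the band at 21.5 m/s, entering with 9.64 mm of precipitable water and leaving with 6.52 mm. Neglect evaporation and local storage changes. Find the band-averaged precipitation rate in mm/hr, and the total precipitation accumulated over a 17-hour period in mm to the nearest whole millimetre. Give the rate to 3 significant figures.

Column moisture flux per unit crosswind length is F = V × PW.
Inflow: F_in = 21.5 × 9.64 = 207.26 mm·m/s
Outflow: F_out = 21.5 × 6.52 = 140.18 mm·m/s
Steady-state rate R = (F_in − F_out)/L = (207.26 − 140.18) / 224000 m = 2.995e-04 mm/s.
R = 2.995e-04 × 3600 = 1.08 mm/hr.
Over 17 h: total = 1.08 × 17 = 18.36 ≈ 18 mm.

R ≈ 1.08 mm/hr; total ≈ 18 mm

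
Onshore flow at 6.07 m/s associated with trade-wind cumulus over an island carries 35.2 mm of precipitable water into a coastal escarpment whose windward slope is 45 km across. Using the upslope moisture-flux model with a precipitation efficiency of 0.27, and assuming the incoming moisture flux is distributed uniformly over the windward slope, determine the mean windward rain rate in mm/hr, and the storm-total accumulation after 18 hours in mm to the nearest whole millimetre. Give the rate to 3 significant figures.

Incoming column moisture flux per unit ridge length: F = V × PW = 6.07 × 35.2 = 213.664 mm·m/s.
Spread over the 45 km slope with efficiency ε = 0.27: R = ε·F/W = 0.27 × 213.664 / 45000 m = 1.282e-03 mm/s.
R = 1.282e-03 × 3600 = 4.62 mm/hr.
Over 18 h: total = 4.62 × 18 = 83.16 ≈ 83 mm.

R ≈ 4.62 mm/hr; total ≈ 83 mm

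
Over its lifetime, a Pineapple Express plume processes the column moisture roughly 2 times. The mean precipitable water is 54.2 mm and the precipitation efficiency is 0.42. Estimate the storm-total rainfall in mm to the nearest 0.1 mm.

Each cycle deposits ε × PW = 0.42 × 54.2 = 22.764 mm.
Over 2 cycles: 2 × 22.764 = 45.5 mm.

rainfall ≈ 45.5 mm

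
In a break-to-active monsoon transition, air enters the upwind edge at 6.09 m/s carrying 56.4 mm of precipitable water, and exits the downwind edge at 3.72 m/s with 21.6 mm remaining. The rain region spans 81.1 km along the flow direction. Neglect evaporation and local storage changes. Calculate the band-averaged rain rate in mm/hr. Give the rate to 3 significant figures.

Column moisture flux per unit crosswind length is F = V × PW.
Inflow: F_in = 6.09 × 56.4 = 343.476 mm·m/s
Outflow: F_out = 3.72 × 21.6 = 80.352 mm·m/s
Steady-state rate R = (F_in − F_out)/L = (343.476 − 80.352) / 81100 m = 3.244e-03 mm/s.
R = 3.244e-03 × 3600 = 11.7 mm/hr.

R ≈ 11.7 mm/hr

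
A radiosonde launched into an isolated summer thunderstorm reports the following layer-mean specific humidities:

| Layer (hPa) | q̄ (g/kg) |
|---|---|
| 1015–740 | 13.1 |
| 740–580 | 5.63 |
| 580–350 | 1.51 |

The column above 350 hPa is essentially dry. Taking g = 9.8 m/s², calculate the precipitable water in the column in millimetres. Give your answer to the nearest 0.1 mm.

Precipitable water is the column-integrated vapour mass per unit area: PW = (1/g) Σ q̄ Δp, with q in kg/kg and Δp in Pa (1 kg/m² of water = 1 mm).
Layer 1015–740 hPa: Δp = 275 hPa = 27500 Pa, q̄ = 0.0131 kg/kg → 0.0131 × 27500 / 9.8 = 36.76 mm
Layer 740–580 hPa: Δp = 160 hPa = 16000 Pa, q̄ = 0.00563 kg/kg → 0.00563 × 16000 / 9.8 = 9.19 mm
Layer 580–350 hPa: Δp = 230 hPa = 23000 Pa, q̄ = 0.00151 kg/kg → 0.00151 × 23000 / 9.8 = 3.54 mm
PW = 36.76 + 9.19 + 3.54 = 49.49 ≈ 49.5 mm.

PW ≈ 49.5 mm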